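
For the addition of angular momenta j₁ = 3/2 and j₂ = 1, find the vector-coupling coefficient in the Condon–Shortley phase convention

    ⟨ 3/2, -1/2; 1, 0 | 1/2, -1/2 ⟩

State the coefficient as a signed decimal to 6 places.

-0.577350  (= −√(1/3))

j₁+j₂−J=2  J+j₁−j₂=1  J−j₁+j₂=0  j₁+j₂+J+1=4
(j₁±m₁, j₂±m₂, J±M) = (1,2,1,1,0,1)
P² = 1/3
sum k=1..1:
  [1] −1/1 = -1
S = -1
C² = P²·S² = 1/3 ; C = -0.577350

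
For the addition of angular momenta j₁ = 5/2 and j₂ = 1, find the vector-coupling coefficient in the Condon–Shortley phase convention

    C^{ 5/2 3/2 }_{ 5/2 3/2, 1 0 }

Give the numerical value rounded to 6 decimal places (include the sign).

+0.507093

j₁+j₂−J=1  J+j₁−j₂=4  J−j₁+j₂=1  j₁+j₂+J+1=7
(j₁±m₁, j₂±m₂, J±M) = (4,1,1,1,4,1)
P² = 576/35
sum k=0..1:
  [0] +1/6 = 1/6
  [1] −1/24 = -1/24
S = 1/8
C² = P²·S² = 9/35 ; C = +0.507093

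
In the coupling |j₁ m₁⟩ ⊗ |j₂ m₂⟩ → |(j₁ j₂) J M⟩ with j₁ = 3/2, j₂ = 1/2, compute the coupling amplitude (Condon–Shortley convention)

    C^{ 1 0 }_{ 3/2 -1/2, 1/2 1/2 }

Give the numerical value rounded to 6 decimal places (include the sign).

j₁+j₂−J=1  J+j₁−j₂=2  J−j₁+j₂=0  j₁+j₂+J+1=4
(j₁±m₁, j₂±m₂, J±M) = (1,2,1,0,1,1)
P² = 1/2
sum k=1..1:
  [1] −1/1 = -1
S = -1
C² = P²·S² = 1/2 ; C = -0.707107

-0.707107  (= −√(1/2))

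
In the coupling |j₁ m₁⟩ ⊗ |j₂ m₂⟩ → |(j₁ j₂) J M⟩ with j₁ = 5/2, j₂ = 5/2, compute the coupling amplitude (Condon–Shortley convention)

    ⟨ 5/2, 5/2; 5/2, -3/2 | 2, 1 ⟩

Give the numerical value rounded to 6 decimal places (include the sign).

+√(5/14) ≈ +0.597614

√[5·3!2!2!/8! · 5!0!1!4!3!1!] = √(360/7)
  +(−1)^0/∏(0,3,0,1,2,1)! = 1/12  (running 1/12)
⟨..|..⟩ = √(360/7)·(1/12) = +0.597614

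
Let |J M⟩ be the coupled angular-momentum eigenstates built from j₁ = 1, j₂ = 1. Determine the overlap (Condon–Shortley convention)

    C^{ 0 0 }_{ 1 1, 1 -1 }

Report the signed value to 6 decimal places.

+√(1/3) = +0.577350

j₁+j₂−J=2  J+j₁−j₂=0  J−j₁+j₂=0  j₁+j₂+J+1=3
(j₁±m₁, j₂±m₂, J±M) = (2,0,0,2,0,0)
P² = 4/3
sum k=0..0:
  [0] +1/2 = 1/2
S = 1/2
C² = P²·S² = 1/3 ; C = +0.577350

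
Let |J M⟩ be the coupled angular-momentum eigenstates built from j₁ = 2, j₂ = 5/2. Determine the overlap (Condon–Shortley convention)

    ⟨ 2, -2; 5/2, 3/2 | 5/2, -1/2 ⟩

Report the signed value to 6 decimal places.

j₁+j₂−J=2  J+j₁−j₂=2  J−j₁+j₂=3  j₁+j₂+J+1=8
(j₁±m₁, j₂±m₂, J±M) = (0,4,4,1,2,3)
P² = 864/35
sum k=2..2:
  [2] +1/8 = 1/8
S = 1/8
C² = P²·S² = 27/70 ; C = +0.621059

+√(27/70) = +0.621059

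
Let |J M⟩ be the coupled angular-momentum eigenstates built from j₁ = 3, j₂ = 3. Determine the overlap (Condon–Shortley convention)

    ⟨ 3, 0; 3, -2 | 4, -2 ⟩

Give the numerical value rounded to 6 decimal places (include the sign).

+0.139573  (= +√(3/154))

√[9·2!4!4!/11! · 3!3!1!5!2!6!] = √(124416/77)
  +(−1)^0/∏(0,2,3,1,1,3)! = 1/72  (running 1/72)
  +(−1)^1/∏(1,1,2,0,2,4)! = -1/96  (running 1/288)
⟨..|..⟩ = √(124416/77)·(1/288) = +0.139573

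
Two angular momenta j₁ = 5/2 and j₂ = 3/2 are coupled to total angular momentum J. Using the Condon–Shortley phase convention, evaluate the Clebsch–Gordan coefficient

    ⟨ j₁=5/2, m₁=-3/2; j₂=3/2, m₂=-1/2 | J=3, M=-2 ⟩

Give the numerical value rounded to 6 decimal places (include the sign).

-0.288675

triangle: 1!×4!×2!/8! = 48/40320
(j±m)!: 1!×4!×1!×2!×1!×5! = 5760
prefactor² = (2J+1)×Δ×N² = 48
  k=0: +1/(0!×1!×4!×1!×0!×1!) = 1/24
  k=1: −1/(1!×0!×3!×0!×1!×2!) = -1/12
Σ = -1/24  ⇒  CG² = 48×(-1/24)² = 1/12
CG = −√(1/12) = -0.288675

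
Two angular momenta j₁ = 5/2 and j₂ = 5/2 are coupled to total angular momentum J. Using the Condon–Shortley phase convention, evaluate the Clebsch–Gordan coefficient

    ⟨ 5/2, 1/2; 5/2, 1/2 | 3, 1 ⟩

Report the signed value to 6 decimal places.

j₁+j₂−J=2  J+j₁−j₂=3  J−j₁+j₂=3  j₁+j₂+J+1=9
(j₁±m₁, j₂±m₂, J±M) = (3,2,3,2,4,2)
P² = 48/5
sum k=0..2:
  [0] +1/24 = 1/24
  [1] −1/4 = -1/4
  [2] +1/24 = 1/24
S = -1/6
C² = P²·S² = 4/15 ; C = -0.516398

−√(4/15) ≈ -0.516398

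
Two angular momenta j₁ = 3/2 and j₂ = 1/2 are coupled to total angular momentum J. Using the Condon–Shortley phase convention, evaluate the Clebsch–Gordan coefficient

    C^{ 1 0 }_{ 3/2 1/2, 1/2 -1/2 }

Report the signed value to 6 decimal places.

+0.707107

√[3·1!2!0!/4! · 2!1!0!1!1!1!] = √(1/2)
  +(−1)^0/∏(0,1,1,0,1,0)! = 1  (running 1)
⟨..|..⟩ = √(1/2)·(1) = +0.707107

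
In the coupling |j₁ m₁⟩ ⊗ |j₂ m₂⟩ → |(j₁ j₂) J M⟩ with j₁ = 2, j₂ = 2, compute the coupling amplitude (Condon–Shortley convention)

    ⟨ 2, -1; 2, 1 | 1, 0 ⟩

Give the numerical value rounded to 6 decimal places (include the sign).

+√(1/10) = +0.316228

triangle: 3!*1!*1!/6! = 6/720
(j±m)!: 1!*3!*3!*1!*1!*1! = 36
prefactor² = (2J+1)*Δ*N² = 9/10
  k=2: +1/(2!*1!*1!*1!*0!*0!) = 1/2
  k=3: −1/(3!*0!*0!*0!*1!*1!) = -1/6
Σ = 1/3  ⇒  CG² = 9/10*1/3² = 1/10
CG = +√(1/10) = +0.316228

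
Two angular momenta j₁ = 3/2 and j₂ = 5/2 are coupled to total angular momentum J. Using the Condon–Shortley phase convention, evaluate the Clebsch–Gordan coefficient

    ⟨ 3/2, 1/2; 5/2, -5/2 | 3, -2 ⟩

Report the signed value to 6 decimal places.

+√(5/12) = +0.645497

triangle: 1!·2!·4!/8! = 48/40320
(j±m)!: 2!·1!·0!·5!·1!·5! = 28800
prefactor² = (2J+1)·Δ·N² = 240
  k=0: +1/(0!·1!·1!·0!·1!·4!) = 1/24
Σ = 1/24  ⇒  CG² = 240·1/24² = 5/12
CG = +√(5/12) = +0.645497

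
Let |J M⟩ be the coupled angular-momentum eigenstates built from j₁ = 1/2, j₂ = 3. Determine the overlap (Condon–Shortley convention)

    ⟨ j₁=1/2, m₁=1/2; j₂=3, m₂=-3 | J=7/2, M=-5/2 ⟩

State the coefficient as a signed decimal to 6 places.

triangle: 0!·1!·6!/8! = 720/40320
(j±m)!: 1!·0!·0!·6!·1!·6! = 518400
prefactor² = (2J+1)·Δ·N² = 518400/7
  k=0: +1/(0!·0!·0!·0!·1!·6!) = 1/720
Σ = 1/720  ⇒  CG² = 518400/7·1/720² = 1/7
CG = +√(1/7) = +0.377964

+0.377964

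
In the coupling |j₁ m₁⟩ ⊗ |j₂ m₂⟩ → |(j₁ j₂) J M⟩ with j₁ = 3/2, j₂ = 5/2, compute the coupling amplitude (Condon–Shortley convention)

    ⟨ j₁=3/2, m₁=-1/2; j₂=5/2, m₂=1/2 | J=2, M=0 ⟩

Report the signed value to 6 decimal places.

j₁+j₂−J=2  J+j₁−j₂=1  J−j₁+j₂=3  j₁+j₂+J+1=7
(j₁±m₁, j₂±m₂, J±M) = (1,2,3,2,2,2)
P² = 8/7
sum k=1..2:
  [1] −1/2 = -1/2
  [2] +1/4 = 1/4
S = -1/4
C² = P²·S² = 1/14 ; C = -0.267261

-0.267261  (= −√(1/14))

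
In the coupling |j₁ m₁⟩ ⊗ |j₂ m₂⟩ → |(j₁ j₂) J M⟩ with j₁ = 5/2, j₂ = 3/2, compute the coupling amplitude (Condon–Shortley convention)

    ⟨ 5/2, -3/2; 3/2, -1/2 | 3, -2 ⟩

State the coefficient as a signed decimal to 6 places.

√[7·1!4!2!/8! · 1!4!1!2!1!5!] = √(48)
  +(−1)^0/∏(0,1,4,1,0,1)! = 1/24  (running 1/24)
  +(−1)^1/∏(1,0,3,0,1,2)! = -1/12  (running -1/24)
⟨..|..⟩ = √(48)·(-1/24) = -0.288675

-0.288675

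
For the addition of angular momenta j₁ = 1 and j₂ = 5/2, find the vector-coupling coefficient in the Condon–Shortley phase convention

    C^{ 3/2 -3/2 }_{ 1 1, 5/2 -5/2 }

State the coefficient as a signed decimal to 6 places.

+0.816497  (= +√(2/3))

√[4·2!0!3!/6! · 2!0!0!5!0!3!] = √(96)
  +(−1)^0/∏(0,2,0,0,0,3)! = 1/12  (running 1/12)
⟨..|..⟩ = √(96)·(1/12) = +0.816497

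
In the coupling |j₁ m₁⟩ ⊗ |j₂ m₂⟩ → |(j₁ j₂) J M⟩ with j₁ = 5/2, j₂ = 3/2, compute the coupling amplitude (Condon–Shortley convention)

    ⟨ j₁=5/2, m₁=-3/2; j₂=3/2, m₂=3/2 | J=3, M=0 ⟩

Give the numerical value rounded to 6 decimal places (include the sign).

-0.547723  (= −√(3/10))

j₁+j₂−J=1  J+j₁−j₂=4  J−j₁+j₂=2  j₁+j₂+J+1=8
(j₁±m₁, j₂±m₂, J±M) = (1,4,3,0,3,3)
P² = 216/5
sum k=1..1:
  [1] −1/12 = -1/12
S = -1/12
C² = P²·S² = 3/10 ; C = -0.547723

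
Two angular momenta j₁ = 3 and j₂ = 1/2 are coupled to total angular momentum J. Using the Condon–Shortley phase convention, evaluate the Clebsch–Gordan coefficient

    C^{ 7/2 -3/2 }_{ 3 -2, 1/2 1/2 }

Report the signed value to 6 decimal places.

j₁+j₂−J=0  J+j₁−j₂=6  J−j₁+j₂=1  j₁+j₂+J+1=8
(j₁±m₁, j₂±m₂, J±M) = (1,5,1,0,2,5)
P² = 28800/7
sum k=0..0:
  [0] +1/120 = 1/120
S = 1/120
C² = P²·S² = 2/7 ; C = +0.534522

+√(2/7) = +0.534522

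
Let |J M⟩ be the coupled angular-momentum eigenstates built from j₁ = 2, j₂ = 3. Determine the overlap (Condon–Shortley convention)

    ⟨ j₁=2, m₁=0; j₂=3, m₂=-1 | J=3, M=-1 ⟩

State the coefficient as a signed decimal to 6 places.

-0.387298

j₁+j₂−J=2  J+j₁−j₂=2  J−j₁+j₂=4  j₁+j₂+J+1=9
(j₁±m₁, j₂±m₂, J±M) = (2,2,2,4,2,4)
P² = 256/15
sum k=0..2:
  [0] +1/16 = 1/16
  [1] −1/6 = -1/6
  [2] +1/96 = 1/96
S = -3/32
C² = P²·S² = 3/20 ; C = -0.387298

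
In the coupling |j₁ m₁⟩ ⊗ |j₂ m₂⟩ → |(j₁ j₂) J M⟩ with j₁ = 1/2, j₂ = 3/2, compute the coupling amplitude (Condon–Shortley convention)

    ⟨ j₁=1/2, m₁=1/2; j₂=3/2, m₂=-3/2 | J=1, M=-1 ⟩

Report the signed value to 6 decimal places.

√[3·1!0!2!/4! · 1!0!0!3!0!2!] = √(3)
  +(−1)^0/∏(0,1,0,0,0,2)! = 1/2  (running 1/2)
⟨..|..⟩ = √(3)·(1/2) = +0.866025

+0.866025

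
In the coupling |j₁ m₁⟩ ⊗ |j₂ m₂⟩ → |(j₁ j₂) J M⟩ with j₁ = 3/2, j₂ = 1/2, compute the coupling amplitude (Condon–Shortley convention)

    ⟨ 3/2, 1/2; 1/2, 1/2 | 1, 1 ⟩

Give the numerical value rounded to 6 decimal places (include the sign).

√[3·1!2!0!/4! · 2!1!1!0!2!0!] = √(1)
  +(−1)^1/∏(1,0,0,0,2,0)! = -1/2  (running -1/2)
⟨..|..⟩ = √(1)·(-1/2) = -0.500000

-0.500000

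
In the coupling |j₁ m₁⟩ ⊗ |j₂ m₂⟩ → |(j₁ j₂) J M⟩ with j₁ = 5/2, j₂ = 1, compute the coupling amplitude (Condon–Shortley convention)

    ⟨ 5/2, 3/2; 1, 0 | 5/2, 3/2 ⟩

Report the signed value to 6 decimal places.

j₁+j₂−J=1  J+j₁−j₂=4  J−j₁+j₂=1  j₁+j₂+J+1=7
(j₁±m₁, j₂±m₂, J±M) = (4,1,1,1,4,1)
P² = 576/35
sum k=0..1:
  [0] +1/6 = 1/6
  [1] −1/24 = -1/24
S = 1/8
C² = P²·S² = 9/35 ; C = +0.507093

+√(9/35) ≈ +0.507093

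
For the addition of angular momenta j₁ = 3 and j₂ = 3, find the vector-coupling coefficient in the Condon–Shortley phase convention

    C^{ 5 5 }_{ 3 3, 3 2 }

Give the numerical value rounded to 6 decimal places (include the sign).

triangle: 1!·5!·5!/12! = 14400/479001600
(j±m)!: 6!·0!·5!·1!·10!·0! = 313528320000
prefactor² = (2J+1)·Δ·N² = 103680000
  k=0: +1/(0!·1!·0!·5!·5!·0!) = 1/14400
Σ = 1/14400  ⇒  CG² = 103680000·1/14400² = 1/2
CG = +√(1/2) = +0.707107

+√(1/2) = +0.707107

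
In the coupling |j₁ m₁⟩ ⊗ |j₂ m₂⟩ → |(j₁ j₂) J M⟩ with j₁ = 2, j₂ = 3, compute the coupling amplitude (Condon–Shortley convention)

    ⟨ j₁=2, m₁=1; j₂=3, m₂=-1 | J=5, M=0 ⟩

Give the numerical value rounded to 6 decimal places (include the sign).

+0.487950  (= +√(5/21))

triangle: 0!×4!×6!/11! = 17280/39916800
(j±m)!: 3!×1!×2!×4!×5!×5! = 4147200
prefactor² = (2J+1)×Δ×N² = 138240/7
  k=0: +1/(0!×0!×1!×2!×3!×4!) = 1/288
Σ = 1/288  ⇒  CG² = 138240/7×1/288² = 5/21
CG = +√(5/21) = +0.487950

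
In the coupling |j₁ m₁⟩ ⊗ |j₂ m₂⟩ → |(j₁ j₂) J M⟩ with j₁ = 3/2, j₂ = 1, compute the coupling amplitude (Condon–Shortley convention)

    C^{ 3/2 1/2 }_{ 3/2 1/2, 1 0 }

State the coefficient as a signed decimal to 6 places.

+0.258199

√[4·1!2!1!/5! · 2!1!1!1!2!1!] = √(4/15)
  +(−1)^0/∏(0,1,1,1,1,0)! = 1  (running 1)
  +(−1)^1/∏(1,0,0,0,2,1)! = -1/2  (running 1/2)
⟨..|..⟩ = √(4/15)·(1/2) = +0.258199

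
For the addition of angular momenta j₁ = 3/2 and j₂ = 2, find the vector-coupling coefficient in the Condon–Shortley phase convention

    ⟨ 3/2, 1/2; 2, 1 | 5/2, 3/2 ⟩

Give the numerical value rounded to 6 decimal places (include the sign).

-0.169031  (= −√(1/35))

j₁+j₂−J=1  J+j₁−j₂=2  J−j₁+j₂=3  j₁+j₂+J+1=7
(j₁±m₁, j₂±m₂, J±M) = (2,1,3,1,4,1)
P² = 144/35
sum k=0..1:
  [0] +1/6 = 1/6
  [1] −1/4 = -1/4
S = -1/12
C² = P²·S² = 1/35 ; C = -0.169031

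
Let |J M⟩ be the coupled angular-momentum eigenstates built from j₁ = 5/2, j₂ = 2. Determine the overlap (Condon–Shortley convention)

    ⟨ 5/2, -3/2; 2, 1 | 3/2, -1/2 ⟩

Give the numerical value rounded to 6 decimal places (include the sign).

+√(2/105) = +0.138013

√[4·3!2!1!/7! · 1!4!3!1!1!2!] = √(96/35)
  +(−1)^2/∏(2,1,2,1,0,0)! = 1/4  (running 1/4)
  +(−1)^3/∏(3,0,1,0,1,1)! = -1/6  (running 1/12)
⟨..|..⟩ = √(96/35)·(1/12) = +0.138013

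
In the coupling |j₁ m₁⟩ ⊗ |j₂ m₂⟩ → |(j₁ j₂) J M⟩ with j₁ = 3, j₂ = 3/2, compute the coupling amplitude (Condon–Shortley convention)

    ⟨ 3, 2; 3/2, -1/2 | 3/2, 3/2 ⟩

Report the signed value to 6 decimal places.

-0.534522

triangle: 3!·3!·0!/7! = 36/5040
(j±m)!: 5!·1!·1!·2!·3!·0! = 1440
prefactor² = (2J+1)·Δ·N² = 288/7
  k=1: −1/(1!·2!·0!·0!·3!·0!) = -1/12
Σ = -1/12  ⇒  CG² = 288/7·(-1/12)² = 2/7
CG = −√(2/7) = -0.534522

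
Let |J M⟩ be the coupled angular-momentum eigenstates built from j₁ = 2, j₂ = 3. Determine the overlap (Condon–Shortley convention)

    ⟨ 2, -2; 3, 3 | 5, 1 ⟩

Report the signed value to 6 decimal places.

j₁+j₂−J=0  J+j₁−j₂=4  J−j₁+j₂=6  j₁+j₂+J+1=11
(j₁±m₁, j₂±m₂, J±M) = (0,4,6,0,6,4)
P² = 9953280/7
sum k=0..0:
  [0] +1/17280 = 1/17280
S = 1/17280
C² = P²·S² = 1/210 ; C = +0.069007

+0.069007  (= +√(1/210))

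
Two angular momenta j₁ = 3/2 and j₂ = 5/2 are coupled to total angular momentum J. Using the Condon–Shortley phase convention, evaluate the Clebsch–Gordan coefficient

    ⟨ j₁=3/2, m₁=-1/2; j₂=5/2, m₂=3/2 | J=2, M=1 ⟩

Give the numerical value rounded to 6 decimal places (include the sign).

+√(1/42) = +0.154303

j₁+j₂−J=2  J+j₁−j₂=1  J−j₁+j₂=3  j₁+j₂+J+1=7
(j₁±m₁, j₂±m₂, J±M) = (1,2,4,1,3,1)
P² = 24/7
sum k=1..2:
  [1] −1/6 = -1/6
  [2] +1/4 = 1/4
S = 1/12
C² = P²·S² = 1/42 ; C = +0.154303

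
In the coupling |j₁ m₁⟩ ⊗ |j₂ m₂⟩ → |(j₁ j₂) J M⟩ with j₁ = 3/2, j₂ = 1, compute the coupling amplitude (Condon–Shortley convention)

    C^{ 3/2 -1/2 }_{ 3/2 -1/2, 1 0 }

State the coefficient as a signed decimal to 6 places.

√[4·1!2!1!/5! · 1!2!1!1!1!2!] = √(4/15)
  +(−1)^0/∏(0,1,2,1,0,0)! = 1/2  (running 1/2)
  +(−1)^1/∏(1,0,1,0,1,1)! = -1  (running -1/2)
⟨..|..⟩ = √(4/15)·(-1/2) = -0.258199

−√(1/15) ≈ -0.258199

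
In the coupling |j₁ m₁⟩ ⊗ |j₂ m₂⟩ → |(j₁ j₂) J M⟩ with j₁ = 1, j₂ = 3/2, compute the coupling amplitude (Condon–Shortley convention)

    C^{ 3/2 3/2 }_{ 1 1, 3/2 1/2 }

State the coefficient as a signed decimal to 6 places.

+√(2/5) ≈ +0.632456

√[4·1!1!2!/5! · 2!0!2!1!3!0!] = √(8/5)
  +(−1)^0/∏(0,1,0,2,1,0)! = 1/2  (running 1/2)
⟨..|..⟩ = √(8/5)·(1/2) = +0.632456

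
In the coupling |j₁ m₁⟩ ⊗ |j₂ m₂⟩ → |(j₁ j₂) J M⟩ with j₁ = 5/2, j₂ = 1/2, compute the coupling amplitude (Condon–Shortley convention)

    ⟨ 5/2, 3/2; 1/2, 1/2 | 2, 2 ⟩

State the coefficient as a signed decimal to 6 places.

j₁+j₂−J=1  J+j₁−j₂=4  J−j₁+j₂=0  j₁+j₂+J+1=6
(j₁±m₁, j₂±m₂, J±M) = (4,1,1,0,4,0)
P² = 96
sum k=1..1:
  [1] −1/24 = -1/24
S = -1/24
C² = P²·S² = 1/6 ; C = -0.408248

−√(1/6) = -0.408248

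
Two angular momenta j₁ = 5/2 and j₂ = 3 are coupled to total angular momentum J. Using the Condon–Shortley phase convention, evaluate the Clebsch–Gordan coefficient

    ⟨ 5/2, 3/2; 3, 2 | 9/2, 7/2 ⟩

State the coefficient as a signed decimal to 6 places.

−√(1/99) = -0.100504

triangle: 1!×4!×5!/11! = 2880/39916800
(j±m)!: 4!×1!×5!×1!×8!×1! = 116121600
prefactor² = (2J+1)×Δ×N² = 921600/11
  k=0: +1/(0!×1!×1!×5!×3!×0!) = 1/720
  k=1: −1/(1!×0!×0!×4!×4!×1!) = -1/576
Σ = -1/2880  ⇒  CG² = 921600/11×(-1/2880)² = 1/99
CG = −√(1/99) = -0.100504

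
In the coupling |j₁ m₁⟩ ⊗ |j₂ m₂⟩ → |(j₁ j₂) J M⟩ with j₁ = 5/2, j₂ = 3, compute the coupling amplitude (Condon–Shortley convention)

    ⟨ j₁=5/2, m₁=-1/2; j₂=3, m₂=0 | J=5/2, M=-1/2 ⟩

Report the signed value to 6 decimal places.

j₁+j₂−J=3  J+j₁−j₂=2  J−j₁+j₂=3  j₁+j₂+J+1=9
(j₁±m₁, j₂±m₂, J±M) = (2,3,3,3,2,3)
P² = 216/35
sum k=1..3:
  [1] −1/8 = -1/8
  [2] +1/4 = 1/4
  [3] −1/72 = -1/72
S = 1/9
C² = P²·S² = 8/105 ; C = +0.276026

+√(8/105) = +0.276026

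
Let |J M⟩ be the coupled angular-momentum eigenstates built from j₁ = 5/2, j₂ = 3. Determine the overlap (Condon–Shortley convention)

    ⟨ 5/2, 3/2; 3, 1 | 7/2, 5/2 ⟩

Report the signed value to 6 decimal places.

√[8·2!3!4!/10! · 4!1!4!2!6!1!] = √(18432/35)
  +(−1)^0/∏(0,2,1,4,2,0)! = 1/96  (running 1/96)
  +(−1)^1/∏(1,1,0,3,3,1)! = -1/36  (running -5/288)
⟨..|..⟩ = √(18432/35)·(-5/288) = -0.398410

-0.398410  (= −√(10/63))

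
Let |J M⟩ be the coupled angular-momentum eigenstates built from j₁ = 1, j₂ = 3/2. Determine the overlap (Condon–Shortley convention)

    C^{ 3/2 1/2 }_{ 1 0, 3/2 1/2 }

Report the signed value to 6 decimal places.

j₁+j₂−J=1  J+j₁−j₂=1  J−j₁+j₂=2  j₁+j₂+J+1=5
(j₁±m₁, j₂±m₂, J±M) = (1,1,2,1,2,1)
P² = 4/15
sum k=0..1:
  [0] +1/2 = 1/2
  [1] −1/1 = -1
S = -1/2
C² = P²·S² = 1/15 ; C = -0.258199

-0.258199  (= −√(1/15))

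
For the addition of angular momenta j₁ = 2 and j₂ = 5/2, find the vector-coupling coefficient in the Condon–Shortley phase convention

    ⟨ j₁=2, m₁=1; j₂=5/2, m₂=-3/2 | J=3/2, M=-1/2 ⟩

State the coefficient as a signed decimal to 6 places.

j₁+j₂−J=3  J+j₁−j₂=1  J−j₁+j₂=2  j₁+j₂+J+1=7
(j₁±m₁, j₂±m₂, J±M) = (3,1,1,4,1,2)
P² = 96/35
sum k=0..1:
  [0] +1/6 = 1/6
  [1] −1/4 = -1/4
S = -1/12
C² = P²·S² = 2/105 ; C = -0.138013

-0.138013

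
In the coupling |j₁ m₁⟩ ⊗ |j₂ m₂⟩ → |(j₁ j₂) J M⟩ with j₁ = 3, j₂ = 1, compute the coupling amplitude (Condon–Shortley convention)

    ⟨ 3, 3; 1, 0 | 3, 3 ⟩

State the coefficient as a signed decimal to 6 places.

triangle: 1!·5!·1!/8! = 120/40320
(j±m)!: 6!·0!·1!·1!·6!·0! = 518400
prefactor² = (2J+1)·Δ·N² = 10800
  k=0: +1/(0!·1!·0!·1!·5!·0!) = 1/120
Σ = 1/120  ⇒  CG² = 10800·1/120² = 3/4
CG = +√(3/4) = +0.866025

+√(3/4) ≈ +0.866025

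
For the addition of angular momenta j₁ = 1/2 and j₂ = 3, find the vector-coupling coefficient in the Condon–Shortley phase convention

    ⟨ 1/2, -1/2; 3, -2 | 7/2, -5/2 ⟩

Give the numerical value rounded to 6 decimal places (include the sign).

√[8·0!1!6!/8! · 0!1!1!5!1!6!] = √(86400/7)
  +(−1)^0/∏(0,0,1,1,0,5)! = 1/120  (running 1/120)
⟨..|..⟩ = √(86400/7)·(1/120) = +0.925820

+√(6/7) ≈ +0.925820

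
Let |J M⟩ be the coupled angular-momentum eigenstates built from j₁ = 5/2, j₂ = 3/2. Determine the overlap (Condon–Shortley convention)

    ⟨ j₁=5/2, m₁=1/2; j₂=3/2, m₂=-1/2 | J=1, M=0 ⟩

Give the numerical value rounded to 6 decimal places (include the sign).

j₁+j₂−J=3  J+j₁−j₂=2  J−j₁+j₂=0  j₁+j₂+J+1=6
(j₁±m₁, j₂±m₂, J±M) = (3,2,1,2,1,1)
P² = 6/5
sum k=1..1:
  [1] −1/2 = -1/2
S = -1/2
C² = P²·S² = 3/10 ; C = -0.547723

−√(3/10) ≈ -0.547723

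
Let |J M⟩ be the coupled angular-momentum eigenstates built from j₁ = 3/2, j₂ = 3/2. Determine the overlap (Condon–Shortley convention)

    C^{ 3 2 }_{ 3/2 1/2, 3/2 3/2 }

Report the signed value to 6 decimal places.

j₁+j₂−J=0  J+j₁−j₂=3  J−j₁+j₂=3  j₁+j₂+J+1=7
(j₁±m₁, j₂±m₂, J±M) = (2,1,3,0,5,1)
P² = 72
sum k=0..0:
  [0] +1/12 = 1/12
S = 1/12
C² = P²·S² = 1/2 ; C = +0.707107

+0.707107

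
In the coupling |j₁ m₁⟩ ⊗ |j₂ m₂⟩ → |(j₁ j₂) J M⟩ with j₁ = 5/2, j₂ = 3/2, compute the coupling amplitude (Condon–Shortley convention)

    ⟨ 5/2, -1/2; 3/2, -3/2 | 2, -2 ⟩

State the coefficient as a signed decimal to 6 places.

+0.377964

√[5·2!3!1!/7! · 2!3!0!3!0!4!] = √(144/7)
  +(−1)^0/∏(0,2,3,0,0,1)! = 1/12  (running 1/12)
⟨..|..⟩ = √(144/7)·(1/12) = +0.377964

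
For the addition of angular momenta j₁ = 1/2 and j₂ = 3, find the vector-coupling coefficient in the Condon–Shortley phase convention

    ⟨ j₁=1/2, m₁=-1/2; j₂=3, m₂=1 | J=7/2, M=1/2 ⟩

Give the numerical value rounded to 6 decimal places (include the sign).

√[8·0!1!6!/8! · 0!1!4!2!4!3!] = √(6912/7)
  +(−1)^0/∏(0,0,1,4,0,2)! = 1/48  (running 1/48)
⟨..|..⟩ = √(6912/7)·(1/48) = +0.654654

+0.654654  (= +√(3/7))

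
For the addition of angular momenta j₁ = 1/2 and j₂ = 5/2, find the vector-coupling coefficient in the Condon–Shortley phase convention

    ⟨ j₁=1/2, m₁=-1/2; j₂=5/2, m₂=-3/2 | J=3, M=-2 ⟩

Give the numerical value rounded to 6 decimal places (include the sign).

triangle: 0!·1!·5!/7! = 120/5040
(j±m)!: 0!·1!·1!·4!·1!·5! = 2880
prefactor² = (2J+1)·Δ·N² = 480
  k=0: +1/(0!·0!·1!·1!·0!·4!) = 1/24
Σ = 1/24  ⇒  CG² = 480·1/24² = 5/6
CG = +√(5/6) = +0.912871

+0.912871  (= +√(5/6))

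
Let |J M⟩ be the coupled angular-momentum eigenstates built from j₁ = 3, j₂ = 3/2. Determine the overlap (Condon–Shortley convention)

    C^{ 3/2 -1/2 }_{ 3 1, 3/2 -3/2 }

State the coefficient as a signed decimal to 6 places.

+0.338062

j₁+j₂−J=3  J+j₁−j₂=3  J−j₁+j₂=0  j₁+j₂+J+1=7
(j₁±m₁, j₂±m₂, J±M) = (4,2,0,3,1,2)
P² = 576/35
sum k=0..0:
  [0] +1/12 = 1/12
S = 1/12
C² = P²·S² = 4/35 ; C = +0.338062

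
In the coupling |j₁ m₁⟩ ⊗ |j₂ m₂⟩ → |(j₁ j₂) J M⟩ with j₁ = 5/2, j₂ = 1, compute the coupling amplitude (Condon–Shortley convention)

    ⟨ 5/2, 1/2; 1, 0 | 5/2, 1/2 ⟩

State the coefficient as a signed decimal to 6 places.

√[6·1!4!1!/7! · 3!2!1!1!3!2!] = √(144/35)
  +(−1)^0/∏(0,1,2,1,2,0)! = 1/4  (running 1/4)
  +(−1)^1/∏(1,0,1,0,3,1)! = -1/6  (running 1/12)
⟨..|..⟩ = √(144/35)·(1/12) = +0.169031

+0.169031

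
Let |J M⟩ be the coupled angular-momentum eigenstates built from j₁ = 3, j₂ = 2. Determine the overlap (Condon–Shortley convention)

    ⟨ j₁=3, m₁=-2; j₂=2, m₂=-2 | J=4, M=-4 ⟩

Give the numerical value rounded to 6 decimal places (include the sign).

triangle: 1!*5!*3!/10! = 720/3628800
(j±m)!: 1!*5!*0!*4!*0!*8! = 116121600
prefactor² = (2J+1)*Δ*N² = 207360
  k=0: +1/(0!*1!*5!*0!*0!*3!) = 1/720
Σ = 1/720  ⇒  CG² = 207360*1/720² = 2/5
CG = +√(2/5) = +0.632456

+0.632456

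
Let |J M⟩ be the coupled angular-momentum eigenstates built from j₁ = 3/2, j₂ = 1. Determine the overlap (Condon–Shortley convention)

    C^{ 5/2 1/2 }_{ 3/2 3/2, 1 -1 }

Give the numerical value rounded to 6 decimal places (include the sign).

+√(1/10) ≈ +0.316228

j₁+j₂−J=0  J+j₁−j₂=3  J−j₁+j₂=2  j₁+j₂+J+1=6
(j₁±m₁, j₂±m₂, J±M) = (3,0,0,2,3,2)
P² = 72/5
sum k=0..0:
  [0] +1/12 = 1/12
S = 1/12
C² = P²·S² = 1/10 ; C = +0.316228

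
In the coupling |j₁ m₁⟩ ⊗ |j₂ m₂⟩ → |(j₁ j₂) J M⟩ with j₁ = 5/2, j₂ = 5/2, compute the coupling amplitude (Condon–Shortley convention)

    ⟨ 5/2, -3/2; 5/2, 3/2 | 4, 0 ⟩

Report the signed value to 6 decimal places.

√[9·1!4!4!/10! · 1!4!4!1!4!4!] = √(82944/175)
  +(−1)^0/∏(0,1,4,4,0,0)! = 1/576  (running 1/576)
  +(−1)^1/∏(1,0,3,3,1,1)! = -1/36  (running -5/192)
⟨..|..⟩ = √(82944/175)·(-5/192) = -0.566947

-0.566947  (= −√(9/28))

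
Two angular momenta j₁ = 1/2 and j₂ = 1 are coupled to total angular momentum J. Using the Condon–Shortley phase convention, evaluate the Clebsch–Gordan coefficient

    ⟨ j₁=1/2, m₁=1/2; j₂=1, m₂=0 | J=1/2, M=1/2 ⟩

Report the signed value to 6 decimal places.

triangle: 1!*0!*1!/3! = 1/6
(j±m)!: 1!*0!*1!*1!*1!*0! = 1
prefactor² = (2J+1)*Δ*N² = 1/3
  k=0: +1/(0!*1!*0!*1!*0!*0!) = 1
Σ = 1  ⇒  CG² = 1/3*1² = 1/3
CG = +√(1/3) = +0.577350

+√(1/3) = +0.577350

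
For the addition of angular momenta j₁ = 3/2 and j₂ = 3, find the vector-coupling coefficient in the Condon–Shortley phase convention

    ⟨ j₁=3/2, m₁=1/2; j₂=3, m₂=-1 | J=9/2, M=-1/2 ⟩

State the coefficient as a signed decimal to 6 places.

+√(5/14) = +0.597614

j₁+j₂−J=0  J+j₁−j₂=3  J−j₁+j₂=6  j₁+j₂+J+1=10
(j₁±m₁, j₂±m₂, J±M) = (2,1,2,4,4,5)
P² = 23040/7
sum k=0..0:
  [0] +1/96 = 1/96
S = 1/96
C² = P²·S² = 5/14 ; C = +0.597614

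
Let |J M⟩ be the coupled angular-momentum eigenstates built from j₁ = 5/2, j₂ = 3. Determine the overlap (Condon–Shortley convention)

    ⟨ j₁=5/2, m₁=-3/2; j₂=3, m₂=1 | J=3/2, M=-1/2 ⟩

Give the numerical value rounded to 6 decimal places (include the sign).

−√(7/30) = -0.483046

√[4·4!1!2!/8! · 1!4!4!2!1!2!] = √(384/35)
  +(−1)^3/∏(3,1,1,1,0,1)! = -1/6  (running -1/6)
  +(−1)^4/∏(4,0,0,0,1,2)! = 1/48  (running -7/48)
⟨..|..⟩ = √(384/35)·(-7/48) = -0.483046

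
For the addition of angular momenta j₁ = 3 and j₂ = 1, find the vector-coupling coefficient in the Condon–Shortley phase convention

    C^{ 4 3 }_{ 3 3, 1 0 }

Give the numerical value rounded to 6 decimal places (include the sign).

+√(1/4) ≈ +0.500000

j₁+j₂−J=0  J+j₁−j₂=6  J−j₁+j₂=2  j₁+j₂+J+1=9
(j₁±m₁, j₂±m₂, J±M) = (6,0,1,1,7,1)
P² = 129600
sum k=0..0:
  [0] +1/720 = 1/720
S = 1/720
C² = P²·S² = 1/4 ; C = +0.500000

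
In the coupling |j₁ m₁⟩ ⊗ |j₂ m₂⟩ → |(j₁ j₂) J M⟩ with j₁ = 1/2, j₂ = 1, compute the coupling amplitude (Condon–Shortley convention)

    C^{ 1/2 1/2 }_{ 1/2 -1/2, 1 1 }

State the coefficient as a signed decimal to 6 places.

√[2·1!0!1!/3! · 0!1!2!0!1!0!] = √(2/3)
  +(−1)^1/∏(1,0,0,1,0,0)! = -1  (running -1)
⟨..|..⟩ = √(2/3)·(-1) = -0.816497

-0.816497  (= −√(2/3))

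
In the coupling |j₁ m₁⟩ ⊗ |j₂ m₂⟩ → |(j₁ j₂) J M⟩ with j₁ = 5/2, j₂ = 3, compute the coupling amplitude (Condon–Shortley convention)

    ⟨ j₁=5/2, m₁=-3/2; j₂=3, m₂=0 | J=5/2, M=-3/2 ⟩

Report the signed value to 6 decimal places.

√[6·3!2!3!/9! · 1!4!3!3!1!4!] = √(864/35)
  +(−1)^2/∏(2,1,2,1,0,2)! = 1/8  (running 1/8)
  +(−1)^3/∏(3,0,1,0,1,3)! = -1/36  (running 7/72)
⟨..|..⟩ = √(864/35)·(7/72) = +0.483046

+√(7/30) = +0.483046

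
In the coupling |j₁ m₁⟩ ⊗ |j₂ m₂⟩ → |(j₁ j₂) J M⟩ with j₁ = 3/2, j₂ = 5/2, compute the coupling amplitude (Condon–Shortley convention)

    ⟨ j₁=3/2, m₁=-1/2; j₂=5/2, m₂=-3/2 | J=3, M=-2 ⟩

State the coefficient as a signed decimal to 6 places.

+0.288675

j₁+j₂−J=1  J+j₁−j₂=2  J−j₁+j₂=4  j₁+j₂+J+1=8
(j₁±m₁, j₂±m₂, J±M) = (1,2,1,4,1,5)
P² = 48
sum k=0..1:
  [0] +1/12 = 1/12
  [1] −1/24 = -1/24
S = 1/24
C² = P²·S² = 1/12 ; C = +0.288675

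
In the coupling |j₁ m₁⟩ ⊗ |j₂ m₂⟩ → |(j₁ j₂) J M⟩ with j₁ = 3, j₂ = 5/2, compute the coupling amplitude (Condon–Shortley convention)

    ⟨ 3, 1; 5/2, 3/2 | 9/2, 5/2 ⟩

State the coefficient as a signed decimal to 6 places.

−√(10/99) ≈ -0.317821

j₁+j₂−J=1  J+j₁−j₂=5  J−j₁+j₂=4  j₁+j₂+J+1=11
(j₁±m₁, j₂±m₂, J±M) = (4,2,4,1,7,2)
P² = 92160/11
sum k=0..1:
  [0] +1/288 = 1/288
  [1] −1/144 = -1/144
S = -1/288
C² = P²·S² = 10/99 ; C = -0.317821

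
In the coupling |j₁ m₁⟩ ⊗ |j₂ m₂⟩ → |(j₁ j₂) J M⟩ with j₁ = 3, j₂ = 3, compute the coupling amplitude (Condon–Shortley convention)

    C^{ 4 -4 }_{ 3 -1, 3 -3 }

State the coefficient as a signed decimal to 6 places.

+√(3/11) = +0.522233

triangle: 2!·4!·4!/11! = 1152/39916800
(j±m)!: 2!·4!·0!·6!·0!·8! = 1393459200
prefactor² = (2J+1)·Δ·N² = 3981312/11
  k=0: +1/(0!·2!·4!·0!·0!·4!) = 1/1152
Σ = 1/1152  ⇒  CG² = 3981312/11·1/1152² = 3/11
CG = +√(3/11) = +0.522233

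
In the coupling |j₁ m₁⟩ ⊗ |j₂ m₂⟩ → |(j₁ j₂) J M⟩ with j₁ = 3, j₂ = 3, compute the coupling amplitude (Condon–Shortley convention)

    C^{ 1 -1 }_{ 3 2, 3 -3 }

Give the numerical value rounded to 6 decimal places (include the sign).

j₁+j₂−J=5  J+j₁−j₂=1  J−j₁+j₂=1  j₁+j₂+J+1=8
(j₁±m₁, j₂±m₂, J±M) = (5,1,0,6,0,2)
P² = 10800/7
sum k=0..0:
  [0] +1/120 = 1/120
S = 1/120
C² = P²·S² = 3/28 ; C = +0.327327

+√(3/28) = +0.327327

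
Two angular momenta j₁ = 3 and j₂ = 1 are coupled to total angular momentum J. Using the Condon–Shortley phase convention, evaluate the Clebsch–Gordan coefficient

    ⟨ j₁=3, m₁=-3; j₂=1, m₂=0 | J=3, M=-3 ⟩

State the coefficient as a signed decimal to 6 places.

−√(3/4) ≈ -0.866025

√[7·1!5!1!/8! · 0!6!1!1!0!6!] = √(10800)
  +(−1)^1/∏(1,0,5,0,0,1)! = -1/120  (running -1/120)
⟨..|..⟩ = √(10800)·(-1/120) = -0.866025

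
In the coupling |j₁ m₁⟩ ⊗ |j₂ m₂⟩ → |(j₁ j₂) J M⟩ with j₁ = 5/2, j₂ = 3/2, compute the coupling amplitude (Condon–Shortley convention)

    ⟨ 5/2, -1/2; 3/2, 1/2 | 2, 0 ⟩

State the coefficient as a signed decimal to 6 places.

√[5·2!3!1!/7! · 2!3!2!1!2!2!] = √(8/7)
  +(−1)^1/∏(1,1,2,1,1,0)! = -1/2  (running -1/2)
  +(−1)^2/∏(2,0,1,0,2,1)! = 1/4  (running -1/4)
⟨..|..⟩ = √(8/7)·(-1/4) = -0.267261

−√(1/14) = -0.267261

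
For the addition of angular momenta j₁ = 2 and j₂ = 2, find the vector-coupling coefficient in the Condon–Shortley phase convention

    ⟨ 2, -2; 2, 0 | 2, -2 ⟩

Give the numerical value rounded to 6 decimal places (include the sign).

+0.534522  (= +√(2/7))

j₁+j₂−J=2  J+j₁−j₂=2  J−j₁+j₂=2  j₁+j₂+J+1=7
(j₁±m₁, j₂±m₂, J±M) = (0,4,2,2,0,4)
P² = 128/7
sum k=2..2:
  [2] +1/8 = 1/8
S = 1/8
C² = P²·S² = 2/7 ; C = +0.534522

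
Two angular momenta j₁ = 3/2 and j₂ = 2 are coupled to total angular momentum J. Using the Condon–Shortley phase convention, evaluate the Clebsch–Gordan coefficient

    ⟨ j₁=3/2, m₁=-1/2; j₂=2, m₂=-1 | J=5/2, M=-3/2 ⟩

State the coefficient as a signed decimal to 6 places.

+√(1/35) = +0.169031

j₁+j₂−J=1  J+j₁−j₂=2  J−j₁+j₂=3  j₁+j₂+J+1=7
(j₁±m₁, j₂±m₂, J±M) = (1,2,1,3,1,4)
P² = 144/35
sum k=0..1:
  [0] +1/4 = 1/4
  [1] −1/6 = -1/6
S = 1/12
C² = P²·S² = 1/35 ; C = +0.169031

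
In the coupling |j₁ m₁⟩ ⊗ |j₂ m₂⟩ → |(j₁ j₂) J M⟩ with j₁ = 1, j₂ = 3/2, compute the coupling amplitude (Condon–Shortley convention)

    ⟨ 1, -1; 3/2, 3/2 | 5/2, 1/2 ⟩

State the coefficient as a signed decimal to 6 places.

triangle: 0!×2!×3!/6! = 12/720
(j±m)!: 0!×2!×3!×0!×3!×2! = 144
prefactor² = (2J+1)×Δ×N² = 72/5
  k=0: +1/(0!×0!×2!×3!×0!×0!) = 1/12
Σ = 1/12  ⇒  CG² = 72/5×1/12² = 1/10
CG = +√(1/10) = +0.316228

+0.316228  (= +√(1/10))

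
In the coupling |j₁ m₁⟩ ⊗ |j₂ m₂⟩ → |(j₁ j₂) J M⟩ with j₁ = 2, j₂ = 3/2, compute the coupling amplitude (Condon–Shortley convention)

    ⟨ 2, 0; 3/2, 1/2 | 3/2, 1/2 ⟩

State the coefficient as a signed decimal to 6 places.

-0.447214  (= −√(1/5))

j₁+j₂−J=2  J+j₁−j₂=2  J−j₁+j₂=1  j₁+j₂+J+1=6
(j₁±m₁, j₂±m₂, J±M) = (2,2,2,1,2,1)
P² = 16/45
sum k=1..2:
  [1] −1/1 = -1
  [2] +1/4 = 1/4
S = -3/4
C² = P²·S² = 1/5 ; C = -0.447214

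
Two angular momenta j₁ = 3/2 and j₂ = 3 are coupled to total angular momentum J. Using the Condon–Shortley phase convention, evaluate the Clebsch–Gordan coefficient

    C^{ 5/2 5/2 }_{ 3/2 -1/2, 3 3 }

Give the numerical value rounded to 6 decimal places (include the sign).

+0.731925  (= +√(15/28))

j₁+j₂−J=2  J+j₁−j₂=1  J−j₁+j₂=4  j₁+j₂+J+1=8
(j₁±m₁, j₂±m₂, J±M) = (1,2,6,0,5,0)
P² = 8640/7
sum k=2..2:
  [2] +1/48 = 1/48
S = 1/48
C² = P²·S² = 15/28 ; C = +0.731925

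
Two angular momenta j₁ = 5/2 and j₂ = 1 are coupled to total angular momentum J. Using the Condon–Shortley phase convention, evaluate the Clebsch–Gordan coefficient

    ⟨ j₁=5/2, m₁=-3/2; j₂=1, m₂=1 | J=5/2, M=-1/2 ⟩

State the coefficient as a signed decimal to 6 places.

j₁+j₂−J=1  J+j₁−j₂=4  J−j₁+j₂=1  j₁+j₂+J+1=7
(j₁±m₁, j₂±m₂, J±M) = (1,4,2,0,2,3)
P² = 576/35
sum k=1..1:
  [1] −1/6 = -1/6
S = -1/6
C² = P²·S² = 16/35 ; C = -0.676123

-0.676123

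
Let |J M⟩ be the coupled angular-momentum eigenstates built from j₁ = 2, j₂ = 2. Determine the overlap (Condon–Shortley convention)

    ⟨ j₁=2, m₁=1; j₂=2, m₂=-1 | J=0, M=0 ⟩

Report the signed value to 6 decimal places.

j₁+j₂−J=4  J+j₁−j₂=0  J−j₁+j₂=0  j₁+j₂+J+1=5
(j₁±m₁, j₂±m₂, J±M) = (3,1,1,3,0,0)
P² = 36/5
sum k=1..1:
  [1] −1/6 = -1/6
S = -1/6
C² = P²·S² = 1/5 ; C = -0.447214

−√(1/5) = -0.447214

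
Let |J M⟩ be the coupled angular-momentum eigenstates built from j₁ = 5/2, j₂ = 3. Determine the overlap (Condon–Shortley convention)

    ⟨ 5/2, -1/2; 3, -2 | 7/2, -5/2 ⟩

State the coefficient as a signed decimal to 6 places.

j₁+j₂−J=2  J+j₁−j₂=3  J−j₁+j₂=4  j₁+j₂+J+1=10
(j₁±m₁, j₂±m₂, J±M) = (2,3,1,5,1,6)
P² = 4608/7
sum k=0..1:
  [0] +1/72 = 1/72
  [1] −1/48 = -1/48
S = -1/144
C² = P²·S² = 2/63 ; C = -0.178174

−√(2/63) = -0.178174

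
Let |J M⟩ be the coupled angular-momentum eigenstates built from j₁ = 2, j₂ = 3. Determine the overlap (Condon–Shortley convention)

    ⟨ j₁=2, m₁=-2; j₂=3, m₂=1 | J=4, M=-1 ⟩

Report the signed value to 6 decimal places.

-0.534522

triangle: 1!*3!*5!/10! = 720/3628800
(j±m)!: 0!*4!*4!*2!*3!*5! = 829440
prefactor² = (2J+1)*Δ*N² = 10368/7
  k=1: −1/(1!*0!*3!*3!*0!*2!) = -1/72
Σ = -1/72  ⇒  CG² = 10368/7*(-1/72)² = 2/7
CG = −√(2/7) = -0.534522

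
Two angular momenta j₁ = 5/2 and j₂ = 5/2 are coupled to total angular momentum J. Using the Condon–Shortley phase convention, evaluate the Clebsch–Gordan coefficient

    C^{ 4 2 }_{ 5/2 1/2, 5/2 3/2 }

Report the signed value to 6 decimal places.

-0.422577  (= −√(5/28))

triangle: 1!·4!·4!/10! = 576/3628800
(j±m)!: 3!·2!·4!·1!·6!·2! = 414720
prefactor² = (2J+1)·Δ·N² = 20736/35
  k=0: +1/(0!·1!·2!·4!·2!·0!) = 1/96
  k=1: −1/(1!·0!·1!·3!·3!·1!) = -1/36
Σ = -5/288  ⇒  CG² = 20736/35·(-5/288)² = 5/28
CG = −√(5/28) = -0.422577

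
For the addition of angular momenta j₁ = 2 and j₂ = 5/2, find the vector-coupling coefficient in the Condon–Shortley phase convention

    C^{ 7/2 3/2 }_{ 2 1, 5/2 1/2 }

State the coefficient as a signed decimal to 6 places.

j₁+j₂−J=1  J+j₁−j₂=3  J−j₁+j₂=4  j₁+j₂+J+1=9
(j₁±m₁, j₂±m₂, J±M) = (3,1,3,2,5,2)
P² = 384/7
sum k=0..1:
  [0] +1/12 = 1/12
  [1] −1/24 = -1/24
S = 1/24
C² = P²·S² = 2/21 ; C = +0.308607

+√(2/21) ≈ +0.308607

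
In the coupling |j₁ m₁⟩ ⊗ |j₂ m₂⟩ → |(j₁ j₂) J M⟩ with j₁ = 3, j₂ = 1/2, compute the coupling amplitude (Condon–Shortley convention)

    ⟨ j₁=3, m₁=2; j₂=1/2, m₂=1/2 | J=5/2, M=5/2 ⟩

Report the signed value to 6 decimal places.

√[6·1!5!0!/7! · 5!1!1!0!5!0!] = √(14400/7)
  +(−1)^1/∏(1,0,0,0,5,0)! = -1/120  (running -1/120)
⟨..|..⟩ = √(14400/7)·(-1/120) = -0.377964

−√(1/7) ≈ -0.377964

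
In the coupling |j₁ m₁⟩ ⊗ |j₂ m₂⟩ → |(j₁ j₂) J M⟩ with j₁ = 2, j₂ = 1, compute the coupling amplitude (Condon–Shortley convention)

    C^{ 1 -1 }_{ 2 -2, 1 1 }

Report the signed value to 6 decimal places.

√[3·2!2!0!/5! · 0!4!2!0!0!2!] = √(48/5)
  +(−1)^2/∏(2,0,2,0,0,0)! = 1/4  (running 1/4)
⟨..|..⟩ = √(48/5)·(1/4) = +0.774597

+0.774597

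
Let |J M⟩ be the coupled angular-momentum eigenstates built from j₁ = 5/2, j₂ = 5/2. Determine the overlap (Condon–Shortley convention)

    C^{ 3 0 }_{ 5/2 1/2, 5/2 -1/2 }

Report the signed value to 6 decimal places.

triangle: 2!*3!*3!/9! = 72/362880
(j±m)!: 3!*2!*2!*3!*3!*3! = 5184
prefactor² = (2J+1)*Δ*N² = 36/5
  k=0: +1/(0!*2!*2!*2!*1!*1!) = 1/8
  k=1: −1/(1!*1!*1!*1!*2!*2!) = -1/4
  k=2: +1/(2!*0!*0!*0!*3!*3!) = 1/72
Σ = -1/9  ⇒  CG² = 36/5*(-1/9)² = 4/45
CG = −√(4/45) = -0.298142

−√(4/45) = -0.298142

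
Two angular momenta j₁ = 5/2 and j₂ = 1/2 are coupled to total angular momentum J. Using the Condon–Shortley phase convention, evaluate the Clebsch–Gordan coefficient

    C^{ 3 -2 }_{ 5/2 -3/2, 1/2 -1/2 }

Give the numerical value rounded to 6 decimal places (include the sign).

√[7·0!5!1!/7! · 1!4!0!1!1!5!] = √(480)
  +(−1)^0/∏(0,0,4,0,1,1)! = 1/24  (running 1/24)
⟨..|..⟩ = √(480)·(1/24) = +0.912871

+√(5/6) = +0.912871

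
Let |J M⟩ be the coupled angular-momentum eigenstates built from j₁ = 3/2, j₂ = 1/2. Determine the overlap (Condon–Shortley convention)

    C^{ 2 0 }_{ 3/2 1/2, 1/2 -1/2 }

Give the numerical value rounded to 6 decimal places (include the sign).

j₁+j₂−J=0  J+j₁−j₂=3  J−j₁+j₂=1  j₁+j₂+J+1=5
(j₁±m₁, j₂±m₂, J±M) = (2,1,0,1,2,2)
P² = 2
sum k=0..0:
  [0] +1/2 = 1/2
S = 1/2
C² = P²·S² = 1/2 ; C = +0.707107

+√(1/2) ≈ +0.707107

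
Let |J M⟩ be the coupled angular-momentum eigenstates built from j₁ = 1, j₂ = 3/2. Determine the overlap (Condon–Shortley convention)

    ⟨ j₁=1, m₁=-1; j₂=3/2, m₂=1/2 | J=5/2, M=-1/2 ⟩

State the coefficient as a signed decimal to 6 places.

+√(3/10) = +0.547723

√[6·0!2!3!/6! · 0!2!2!1!2!3!] = √(24/5)
  +(−1)^0/∏(0,0,2,2,0,1)! = 1/4  (running 1/4)
⟨..|..⟩ = √(24/5)·(1/4) = +0.547723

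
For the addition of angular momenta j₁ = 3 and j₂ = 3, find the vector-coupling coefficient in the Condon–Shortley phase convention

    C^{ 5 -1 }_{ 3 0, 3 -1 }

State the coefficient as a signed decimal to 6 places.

j₁+j₂−J=1  J+j₁−j₂=5  J−j₁+j₂=5  j₁+j₂+J+1=12
(j₁±m₁, j₂±m₂, J±M) = (3,3,2,4,4,6)
P² = 69120/7
sum k=0..1:
  [0] +1/144 = 1/144
  [1] −1/288 = -1/288
S = 1/288
C² = P²·S² = 5/42 ; C = +0.345033

+0.345033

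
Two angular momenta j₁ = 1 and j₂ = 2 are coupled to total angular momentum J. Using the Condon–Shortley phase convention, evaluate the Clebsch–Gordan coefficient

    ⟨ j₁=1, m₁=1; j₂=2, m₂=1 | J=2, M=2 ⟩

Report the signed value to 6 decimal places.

+0.577350

j₁+j₂−J=1  J+j₁−j₂=1  J−j₁+j₂=3  j₁+j₂+J+1=6
(j₁±m₁, j₂±m₂, J±M) = (2,0,3,1,4,0)
P² = 12
sum k=0..0:
  [0] +1/6 = 1/6
S = 1/6
C² = P²·S² = 1/3 ; C = +0.577350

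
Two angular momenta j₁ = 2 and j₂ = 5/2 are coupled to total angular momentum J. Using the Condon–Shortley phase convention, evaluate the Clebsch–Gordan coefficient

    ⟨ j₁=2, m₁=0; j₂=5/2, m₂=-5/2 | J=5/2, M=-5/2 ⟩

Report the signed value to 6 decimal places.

triangle: 2!·2!·3!/8! = 24/40320
(j±m)!: 2!·2!·0!·5!·0!·5! = 57600
prefactor² = (2J+1)·Δ·N² = 1440/7
  k=0: +1/(0!·2!·2!·0!·0!·3!) = 1/24
Σ = 1/24  ⇒  CG² = 1440/7·1/24² = 5/14
CG = +√(5/14) = +0.597614

+√(5/14) = +0.597614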